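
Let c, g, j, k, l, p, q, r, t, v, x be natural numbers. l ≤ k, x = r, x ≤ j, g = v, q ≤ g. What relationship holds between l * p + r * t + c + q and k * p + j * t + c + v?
l * p + r * t + c + q ≤ k * p + j * t + c + v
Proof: Because l ≤ k, by multiplying by a non-negative, l * p ≤ k * p. x = r and x ≤ j, so r ≤ j. By multiplying by a non-negative, r * t ≤ j * t. Then r * t + c ≤ j * t + c. Because l * p ≤ k * p, l * p + r * t + c ≤ k * p + j * t + c. g = v and q ≤ g, hence q ≤ v. l * p + r * t + c ≤ k * p + j * t + c, so l * p + r * t + c + q ≤ k * p + j * t + c + v.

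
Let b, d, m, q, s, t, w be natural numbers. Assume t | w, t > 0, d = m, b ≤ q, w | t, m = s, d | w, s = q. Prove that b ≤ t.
d = m and m = s, thus d = s. From w | t and t | w, w = t. From d | w, d | t. Since t > 0, d ≤ t. Since d = s, s ≤ t. s = q, so q ≤ t. b ≤ q, so b ≤ t.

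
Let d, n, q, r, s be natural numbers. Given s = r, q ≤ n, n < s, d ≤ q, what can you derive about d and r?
d < r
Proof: d ≤ q and q ≤ n, therefore d ≤ n. n < s, so d < s. s = r, so d < r.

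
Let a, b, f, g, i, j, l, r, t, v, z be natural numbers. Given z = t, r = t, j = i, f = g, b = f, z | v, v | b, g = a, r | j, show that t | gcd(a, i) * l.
f = g and g = a, hence f = a. b = f and v | b, hence v | f. Since z | v, z | f. Since z = t, t | f. f = a, so t | a. From j = i and r | j, r | i. Because r = t, t | i. t | a, so t | gcd(a, i). Then t | gcd(a, i) * l.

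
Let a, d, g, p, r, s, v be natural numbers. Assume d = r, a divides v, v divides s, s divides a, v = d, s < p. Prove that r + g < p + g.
s divides a and a divides v, hence s divides v. v divides s, so s = v. Since v = d, s = d. Because d = r, s = r. Since s < p, r < p. Then r + g < p + g.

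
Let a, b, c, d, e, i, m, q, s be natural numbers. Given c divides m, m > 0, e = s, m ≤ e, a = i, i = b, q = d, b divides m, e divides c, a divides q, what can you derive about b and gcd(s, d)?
b divides gcd(s, d)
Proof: e divides c and c divides m, hence e divides m. Since m > 0, e ≤ m. m ≤ e, so m = e. e = s, so m = s. b divides m, so b divides s. q = d and a divides q, thus a divides d. Since a = i, i divides d. Since i = b, b divides d. b divides s, so b divides gcd(s, d).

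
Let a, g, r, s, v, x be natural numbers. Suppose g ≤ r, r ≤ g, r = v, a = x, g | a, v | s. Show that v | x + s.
Because g ≤ r and r ≤ g, g = r. Because r = v, g = v. Because a = x and g | a, g | x. Since g = v, v | x. Since v | s, v | x + s.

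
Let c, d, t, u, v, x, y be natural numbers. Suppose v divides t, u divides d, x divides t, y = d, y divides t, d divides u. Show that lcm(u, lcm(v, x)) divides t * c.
Since d divides u and u divides d, d = u. Since y = d and y divides t, d divides t. Since d = u, u divides t. Because v divides t and x divides t, lcm(v, x) divides t. Since u divides t, lcm(u, lcm(v, x)) divides t. Then lcm(u, lcm(v, x)) divides t * c.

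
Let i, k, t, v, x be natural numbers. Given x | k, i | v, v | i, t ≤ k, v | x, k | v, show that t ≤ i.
Because v | x and x | k, v | k. Since k | v, k = v. v | i and i | v, hence v = i. From k = v, k = i. Because t ≤ k, t ≤ i.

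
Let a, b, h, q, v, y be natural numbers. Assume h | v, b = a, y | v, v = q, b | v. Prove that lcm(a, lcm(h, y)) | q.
b = a and b | v, thus a | v. h | v and y | v, so lcm(h, y) | v. a | v, so lcm(a, lcm(h, y)) | v. Because v = q, lcm(a, lcm(h, y)) | q.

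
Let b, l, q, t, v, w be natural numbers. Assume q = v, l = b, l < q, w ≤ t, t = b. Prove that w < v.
From t = b and w ≤ t, w ≤ b. l = b and l < q, hence b < q. Since q = v, b < v. w ≤ b, so w < v.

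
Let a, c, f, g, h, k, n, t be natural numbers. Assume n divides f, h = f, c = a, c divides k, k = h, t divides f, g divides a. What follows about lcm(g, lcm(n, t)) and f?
lcm(g, lcm(n, t)) divides f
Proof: Because k = h and h = f, k = f. c = a and c divides k, thus a divides k. Since g divides a, g divides k. Since k = f, g divides f. n divides f and t divides f, so lcm(n, t) divides f. From g divides f, lcm(g, lcm(n, t)) divides f.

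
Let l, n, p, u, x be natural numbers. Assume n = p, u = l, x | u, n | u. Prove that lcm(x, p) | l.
Because n = p and n | u, p | u. x | u, so lcm(x, p) | u. Since u = l, lcm(x, p) | l.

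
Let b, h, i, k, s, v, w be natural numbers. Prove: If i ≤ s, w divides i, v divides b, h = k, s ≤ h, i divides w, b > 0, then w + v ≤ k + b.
i divides w and w divides i, hence i = w. Since i ≤ s, w ≤ s. h = k and s ≤ h, hence s ≤ k. w ≤ s, so w ≤ k. v divides b and b > 0, thus v ≤ b. w ≤ k, so w + v ≤ k + b.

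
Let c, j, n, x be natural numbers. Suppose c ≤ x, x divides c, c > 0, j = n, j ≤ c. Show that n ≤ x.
x divides c and c > 0, therefore x ≤ c. c ≤ x, so c = x. j = n and j ≤ c, hence n ≤ c. c = x, so n ≤ x.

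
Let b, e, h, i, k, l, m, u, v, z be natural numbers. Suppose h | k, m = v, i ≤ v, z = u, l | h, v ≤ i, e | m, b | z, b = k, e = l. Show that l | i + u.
From v ≤ i and i ≤ v, v = i. Since m = v, m = i. e = l and e | m, hence l | m. m = i, so l | i. From l | h and h | k, l | k. b = k and b | z, thus k | z. l | k, so l | z. z = u, so l | u. l | i, so l | i + u.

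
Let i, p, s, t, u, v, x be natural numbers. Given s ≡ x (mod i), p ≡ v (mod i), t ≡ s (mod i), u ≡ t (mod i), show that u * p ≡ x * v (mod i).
u ≡ t (mod i) and t ≡ s (mod i), hence u ≡ s (mod i). Since s ≡ x (mod i), u ≡ x (mod i). p ≡ v (mod i), so u * p ≡ x * v (mod i).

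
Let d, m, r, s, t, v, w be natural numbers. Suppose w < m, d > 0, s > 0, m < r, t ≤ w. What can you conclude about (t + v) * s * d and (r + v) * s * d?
(t + v) * s * d < (r + v) * s * d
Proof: w < m and m < r, hence w < r. Because t ≤ w, t < r. Then t + v < r + v. Since s > 0, (t + v) * s < (r + v) * s. Since d > 0, (t + v) * s * d < (r + v) * s * d.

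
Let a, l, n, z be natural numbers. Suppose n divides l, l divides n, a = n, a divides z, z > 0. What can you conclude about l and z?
l ≤ z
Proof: n divides l and l divides n, thus n = l. a = n and a divides z, thus n divides z. Because n = l, l divides z. z > 0, so l ≤ z.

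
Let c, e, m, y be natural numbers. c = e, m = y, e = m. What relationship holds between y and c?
y = c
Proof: c = e and e = m, thus c = m. m = y, so c = y. Then y = c.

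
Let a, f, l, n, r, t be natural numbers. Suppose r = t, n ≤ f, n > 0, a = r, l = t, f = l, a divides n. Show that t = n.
From a = r and r = t, a = t. From a divides n and n > 0, a ≤ n. a = t, so t ≤ n. f = l and l = t, therefore f = t. n ≤ f, so n ≤ t. Since t ≤ n, t = n.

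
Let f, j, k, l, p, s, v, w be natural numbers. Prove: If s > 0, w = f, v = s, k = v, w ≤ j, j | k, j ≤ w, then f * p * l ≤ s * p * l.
j ≤ w and w ≤ j, therefore j = w. k = v and v = s, so k = s. Since j | k, j | s. Since j = w, w | s. s > 0, so w ≤ s. Since w = f, f ≤ s. Then f * p ≤ s * p. Then f * p * l ≤ s * p * l.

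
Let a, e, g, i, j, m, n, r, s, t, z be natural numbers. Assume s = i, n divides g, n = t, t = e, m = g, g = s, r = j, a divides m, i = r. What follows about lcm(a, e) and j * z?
lcm(a, e) divides j * z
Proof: i = r and r = j, thus i = j. g = s and s = i, so g = i. Since m = g and a divides m, a divides g. n = t and n divides g, thus t divides g. Since t = e, e divides g. a divides g, so lcm(a, e) divides g. Since g = i, lcm(a, e) divides i. Since i = j, lcm(a, e) divides j. Then lcm(a, e) divides j * z.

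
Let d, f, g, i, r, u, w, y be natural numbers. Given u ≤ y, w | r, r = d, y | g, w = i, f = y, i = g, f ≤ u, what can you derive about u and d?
u | d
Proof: f = y and f ≤ u, so y ≤ u. Since u ≤ y, y = u. w = i and i = g, so w = g. Since w | r, g | r. y | g, so y | r. Since r = d, y | d. y = u, so u | d.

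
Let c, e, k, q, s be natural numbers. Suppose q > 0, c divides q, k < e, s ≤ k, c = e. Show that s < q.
c = e and c divides q, thus e divides q. q > 0, so e ≤ q. From k < e, k < q. s ≤ k, so s < q.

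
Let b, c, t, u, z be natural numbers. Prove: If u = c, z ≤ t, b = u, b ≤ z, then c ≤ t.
b ≤ z and z ≤ t, so b ≤ t. b = u, so u ≤ t. Because u = c, c ≤ t.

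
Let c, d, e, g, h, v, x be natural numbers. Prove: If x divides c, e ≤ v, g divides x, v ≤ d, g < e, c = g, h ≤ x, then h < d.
c = g and x divides c, thus x divides g. g divides x, so x = g. h ≤ x, so h ≤ g. Because g < e and e ≤ v, g < v. Since h ≤ g, h < v. v ≤ d, so h < d.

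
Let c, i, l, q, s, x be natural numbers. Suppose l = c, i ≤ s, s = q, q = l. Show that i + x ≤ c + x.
s = q and q = l, so s = l. Since i ≤ s, i ≤ l. l = c, so i ≤ c. Then i + x ≤ c + x.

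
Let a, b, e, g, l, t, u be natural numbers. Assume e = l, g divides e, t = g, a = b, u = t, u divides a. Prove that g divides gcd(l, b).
e = l and g divides e, hence g divides l. u = t and u divides a, hence t divides a. From a = b, t divides b. Since t = g, g divides b. Since g divides l, g divides gcd(l, b).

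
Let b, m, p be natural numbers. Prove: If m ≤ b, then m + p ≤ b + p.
m ≤ b. By adding to both sides, m + p ≤ b + p.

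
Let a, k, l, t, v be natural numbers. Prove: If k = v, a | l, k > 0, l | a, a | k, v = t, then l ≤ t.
k = v and v = t, thus k = t. Since a | l and l | a, a = l. Since a | k, l | k. Since k > 0, l ≤ k. k = t, so l ≤ t.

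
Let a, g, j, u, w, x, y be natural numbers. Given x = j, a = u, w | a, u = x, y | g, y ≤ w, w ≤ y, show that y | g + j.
Since w ≤ y and y ≤ w, w = y. Because a = u and u = x, a = x. Since x = j, a = j. w | a, so w | j. w = y, so y | j. Since y | g, y | g + j.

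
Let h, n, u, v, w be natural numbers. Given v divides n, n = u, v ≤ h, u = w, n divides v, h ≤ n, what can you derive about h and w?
h = w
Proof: v divides n and n divides v, thus v = n. Since v ≤ h, n ≤ h. Because h ≤ n, h = n. n = u, so h = u. Since u = w, h = w.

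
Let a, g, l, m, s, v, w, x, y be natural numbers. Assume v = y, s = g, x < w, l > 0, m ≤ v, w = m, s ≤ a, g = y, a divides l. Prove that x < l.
w = m and x < w, so x < m. v = y and m ≤ v, so m ≤ y. Since x < m, x < y. s = g and g = y, so s = y. Because a divides l and l > 0, a ≤ l. s ≤ a, so s ≤ l. Since s = y, y ≤ l. x < y, so x < l.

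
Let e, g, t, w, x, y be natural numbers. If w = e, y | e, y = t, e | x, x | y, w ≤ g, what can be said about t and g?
t ≤ g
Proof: e | x and x | y, therefore e | y. y | e, so e = y. w = e, so w = y. y = t, so w = t. Since w ≤ g, t ≤ g.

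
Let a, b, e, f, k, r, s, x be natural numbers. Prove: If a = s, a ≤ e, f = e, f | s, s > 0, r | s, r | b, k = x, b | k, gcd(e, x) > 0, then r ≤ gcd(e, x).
Since a = s and a ≤ e, s ≤ e. f = e and f | s, hence e | s. s > 0, so e ≤ s. s ≤ e, so s = e. Since r | s, r | e. Since k = x and b | k, b | x. r | b, so r | x. Since r | e, r | gcd(e, x). gcd(e, x) > 0, so r ≤ gcd(e, x).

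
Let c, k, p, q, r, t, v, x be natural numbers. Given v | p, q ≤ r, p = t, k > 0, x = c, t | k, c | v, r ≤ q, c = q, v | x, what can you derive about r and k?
r ≤ k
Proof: q ≤ r and r ≤ q, therefore q = r. c = q, so c = r. x = c and v | x, therefore v | c. Since c | v, v = c. Since v | p, c | p. From p = t, c | t. Since t | k, c | k. c = r, so r | k. k > 0, so r ≤ k.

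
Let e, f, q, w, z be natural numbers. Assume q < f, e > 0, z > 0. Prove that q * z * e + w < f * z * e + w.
q < f and z > 0, hence q * z < f * z. e > 0, so q * z * e < f * z * e. Then q * z * e + w < f * z * e + w.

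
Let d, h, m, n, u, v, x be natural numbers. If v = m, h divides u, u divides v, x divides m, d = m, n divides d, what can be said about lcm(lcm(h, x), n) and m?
lcm(lcm(h, x), n) divides m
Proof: From h divides u and u divides v, h divides v. v = m, so h divides m. From x divides m, lcm(h, x) divides m. d = m and n divides d, thus n divides m. Since lcm(h, x) divides m, lcm(lcm(h, x), n) divides m.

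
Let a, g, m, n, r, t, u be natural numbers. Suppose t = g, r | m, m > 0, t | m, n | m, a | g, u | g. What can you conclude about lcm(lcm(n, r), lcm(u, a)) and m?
lcm(lcm(n, r), lcm(u, a)) ≤ m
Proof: n | m and r | m, thus lcm(n, r) | m. u | g and a | g, thus lcm(u, a) | g. t = g and t | m, therefore g | m. lcm(u, a) | g, so lcm(u, a) | m. Since lcm(n, r) | m, lcm(lcm(n, r), lcm(u, a)) | m. Since m > 0, lcm(lcm(n, r), lcm(u, a)) ≤ m.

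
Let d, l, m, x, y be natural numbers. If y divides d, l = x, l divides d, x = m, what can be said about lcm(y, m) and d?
lcm(y, m) divides d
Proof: Since l = x and x = m, l = m. l divides d, so m divides d. Since y divides d, lcm(y, m) divides d.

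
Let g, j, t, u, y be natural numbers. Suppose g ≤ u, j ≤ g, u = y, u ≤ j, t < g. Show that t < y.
u ≤ j and j ≤ g, hence u ≤ g. Since g ≤ u, g = u. Since u = y, g = y. Because t < g, t < y.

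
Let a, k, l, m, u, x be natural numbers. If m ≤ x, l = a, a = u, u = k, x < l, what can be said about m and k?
m < k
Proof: From l = a and a = u, l = u. Since u = k, l = k. Since x < l, x < k. m ≤ x, so m < k.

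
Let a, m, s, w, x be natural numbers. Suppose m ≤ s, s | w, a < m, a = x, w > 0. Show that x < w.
a = x and a < m, hence x < m. Since m ≤ s, x < s. Because s | w and w > 0, s ≤ w. Because x < s, x < w.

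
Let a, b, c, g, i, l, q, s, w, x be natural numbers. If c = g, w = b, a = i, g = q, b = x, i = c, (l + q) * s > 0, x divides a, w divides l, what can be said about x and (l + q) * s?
x ≤ (l + q) * s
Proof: w = b and w divides l, therefore b divides l. b = x, so x divides l. a = i and i = c, so a = c. Because c = g and g = q, c = q. Because a = c, a = q. x divides a, so x divides q. x divides l, so x divides l + q. Then x divides (l + q) * s. Since (l + q) * s > 0, x ≤ (l + q) * s.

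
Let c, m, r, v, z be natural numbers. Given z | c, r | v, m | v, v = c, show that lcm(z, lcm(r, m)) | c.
r | v and m | v, so lcm(r, m) | v. From v = c, lcm(r, m) | c. z | c, so lcm(z, lcm(r, m)) | c.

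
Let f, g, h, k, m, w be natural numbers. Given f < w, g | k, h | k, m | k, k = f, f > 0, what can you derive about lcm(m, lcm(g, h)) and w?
lcm(m, lcm(g, h)) < w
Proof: g | k and h | k, so lcm(g, h) | k. Since m | k, lcm(m, lcm(g, h)) | k. Since k = f, lcm(m, lcm(g, h)) | f. Because f > 0, lcm(m, lcm(g, h)) ≤ f. Since f < w, lcm(m, lcm(g, h)) < w.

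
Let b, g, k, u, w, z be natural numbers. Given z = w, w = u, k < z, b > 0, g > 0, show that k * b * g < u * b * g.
z = w and w = u, so z = u. k < z, so k < u. Combining with b > 0, by multiplying by a positive, k * b < u * b. Combining with g > 0, by multiplying by a positive, k * b * g < u * b * g.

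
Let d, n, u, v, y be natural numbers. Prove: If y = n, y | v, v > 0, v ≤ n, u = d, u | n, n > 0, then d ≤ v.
y | v and v > 0, hence y ≤ v. y = n, so n ≤ v. v ≤ n, so n = v. u = d and u | n, therefore d | n. Since n > 0, d ≤ n. n = v, so d ≤ v.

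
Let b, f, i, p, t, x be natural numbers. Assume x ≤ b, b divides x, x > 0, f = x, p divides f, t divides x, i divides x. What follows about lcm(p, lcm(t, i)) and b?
lcm(p, lcm(t, i)) ≤ b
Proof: Because b divides x and x > 0, b ≤ x. Since x ≤ b, x = b. f = x and p divides f, thus p divides x. t divides x and i divides x, hence lcm(t, i) divides x. From p divides x, lcm(p, lcm(t, i)) divides x. x > 0, so lcm(p, lcm(t, i)) ≤ x. Since x = b, lcm(p, lcm(t, i)) ≤ b.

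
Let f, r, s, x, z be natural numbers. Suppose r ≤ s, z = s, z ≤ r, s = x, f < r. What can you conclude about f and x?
f < x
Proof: Because z = s and z ≤ r, s ≤ r. Since r ≤ s, r = s. s = x, so r = x. Since f < r, f < x.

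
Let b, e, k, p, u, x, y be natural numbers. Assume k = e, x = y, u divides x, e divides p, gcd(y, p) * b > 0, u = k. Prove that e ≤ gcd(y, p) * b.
Because u = k and k = e, u = e. x = y and u divides x, so u divides y. Since u = e, e divides y. Since e divides p, e divides gcd(y, p). Then e divides gcd(y, p) * b. gcd(y, p) * b > 0, so e ≤ gcd(y, p) * b.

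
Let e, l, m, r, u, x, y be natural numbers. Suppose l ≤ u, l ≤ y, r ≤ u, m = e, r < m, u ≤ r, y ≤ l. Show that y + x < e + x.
Since l ≤ y and y ≤ l, l = y. From l ≤ u, y ≤ u. Since r ≤ u and u ≤ r, r = u. From m = e and r < m, r < e. r = u, so u < e. Since y ≤ u, y < e. Then y + x < e + x.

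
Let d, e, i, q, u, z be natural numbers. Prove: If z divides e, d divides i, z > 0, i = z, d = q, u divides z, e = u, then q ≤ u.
e = u and z divides e, so z divides u. u divides z, so z = u. i = z and d divides i, hence d divides z. Since z > 0, d ≤ z. Since z = u, d ≤ u. Since d = q, q ≤ u.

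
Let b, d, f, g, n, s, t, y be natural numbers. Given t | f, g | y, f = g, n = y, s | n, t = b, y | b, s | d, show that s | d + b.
f = g and t | f, therefore t | g. Since t = b, b | g. Since g | y, b | y. Since y | b, y = b. n = y, so n = b. Since s | n, s | b. s | d, so s | d + b.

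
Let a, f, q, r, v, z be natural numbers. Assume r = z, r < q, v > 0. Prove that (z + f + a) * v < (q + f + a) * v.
Since r = z and r < q, z < q. Then z + f < q + f. Then z + f + a < q + f + a. Since v > 0, (z + f + a) * v < (q + f + a) * v.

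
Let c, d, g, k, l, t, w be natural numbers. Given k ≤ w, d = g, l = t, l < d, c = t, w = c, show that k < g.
From w = c and c = t, w = t. k ≤ w, so k ≤ t. Because l = t and l < d, t < d. Since k ≤ t, k < d. Since d = g, k < g.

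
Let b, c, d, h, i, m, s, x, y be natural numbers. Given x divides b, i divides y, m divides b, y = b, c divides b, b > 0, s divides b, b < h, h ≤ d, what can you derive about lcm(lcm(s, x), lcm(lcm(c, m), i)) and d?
lcm(lcm(s, x), lcm(lcm(c, m), i)) < d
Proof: Since s divides b and x divides b, lcm(s, x) divides b. Since c divides b and m divides b, lcm(c, m) divides b. y = b and i divides y, so i divides b. lcm(c, m) divides b, so lcm(lcm(c, m), i) divides b. lcm(s, x) divides b, so lcm(lcm(s, x), lcm(lcm(c, m), i)) divides b. Since b > 0, lcm(lcm(s, x), lcm(lcm(c, m), i)) ≤ b. b < h and h ≤ d, thus b < d. Since lcm(lcm(s, x), lcm(lcm(c, m), i)) ≤ b, lcm(lcm(s, x), lcm(lcm(c, m), i)) < d.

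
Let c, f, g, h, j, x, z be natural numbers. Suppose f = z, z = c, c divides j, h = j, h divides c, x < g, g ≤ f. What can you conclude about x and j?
x < j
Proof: f = z and z = c, so f = c. h = j and h divides c, thus j divides c. Since c divides j, c = j. Since f = c, f = j. From x < g and g ≤ f, x < f. f = j, so x < j.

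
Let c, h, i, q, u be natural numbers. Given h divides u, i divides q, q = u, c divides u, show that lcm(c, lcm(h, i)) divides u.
Because q = u and i divides q, i divides u. From h divides u, lcm(h, i) divides u. Since c divides u, lcm(c, lcm(h, i)) divides u.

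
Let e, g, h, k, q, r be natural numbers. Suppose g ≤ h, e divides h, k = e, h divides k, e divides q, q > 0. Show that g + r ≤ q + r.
k = e and h divides k, thus h divides e. e divides h, so e = h. Since e divides q, h divides q. Since q > 0, h ≤ q. g ≤ h, so g ≤ q. Then g + r ≤ q + r.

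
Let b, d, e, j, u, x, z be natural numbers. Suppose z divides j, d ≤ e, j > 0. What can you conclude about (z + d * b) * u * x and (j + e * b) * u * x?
(z + d * b) * u * x ≤ (j + e * b) * u * x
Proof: Since z divides j and j > 0, z ≤ j. d ≤ e. By multiplying by a non-negative, d * b ≤ e * b. z ≤ j, so z + d * b ≤ j + e * b. By multiplying by a non-negative, (z + d * b) * u ≤ (j + e * b) * u. By multiplying by a non-negative, (z + d * b) * u * x ≤ (j + e * b) * u * x.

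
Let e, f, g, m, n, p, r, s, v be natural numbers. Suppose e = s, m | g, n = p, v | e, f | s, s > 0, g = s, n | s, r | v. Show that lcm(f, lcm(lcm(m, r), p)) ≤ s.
g = s and m | g, so m | s. From e = s and v | e, v | s. Since r | v, r | s. m | s, so lcm(m, r) | s. n = p and n | s, thus p | s. Since lcm(m, r) | s, lcm(lcm(m, r), p) | s. f | s, so lcm(f, lcm(lcm(m, r), p)) | s. Since s > 0, lcm(f, lcm(lcm(m, r), p)) ≤ s.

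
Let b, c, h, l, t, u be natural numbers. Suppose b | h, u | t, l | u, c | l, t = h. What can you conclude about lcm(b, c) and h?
lcm(b, c) | h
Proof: Since l | u and u | t, l | t. t = h, so l | h. Because c | l, c | h. From b | h, lcm(b, c) | h.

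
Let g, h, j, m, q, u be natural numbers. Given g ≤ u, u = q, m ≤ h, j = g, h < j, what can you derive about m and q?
m < q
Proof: From j = g and h < j, h < g. Since u = q and g ≤ u, g ≤ q. h < g, so h < q. m ≤ h, so m < q.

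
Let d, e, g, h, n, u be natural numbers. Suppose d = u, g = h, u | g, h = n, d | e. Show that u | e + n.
d = u and d | e, thus u | e. From g = h and u | g, u | h. Since h = n, u | n. u | e, so u | e + n.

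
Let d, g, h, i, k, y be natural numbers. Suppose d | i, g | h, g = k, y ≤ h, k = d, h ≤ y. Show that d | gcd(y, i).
h ≤ y and y ≤ h, so h = y. Since g = k and g | h, k | h. Because h = y, k | y. Since k = d, d | y. Since d | i, d | gcd(y, i).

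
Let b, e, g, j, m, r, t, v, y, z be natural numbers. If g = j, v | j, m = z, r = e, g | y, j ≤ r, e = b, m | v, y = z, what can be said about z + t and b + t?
z + t ≤ b + t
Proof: g = j and g | y, so j | y. Since y = z, j | z. m = z and m | v, therefore z | v. Since v | j, z | j. j | z, so j = z. r = e and j ≤ r, thus j ≤ e. Since e = b, j ≤ b. Because j = z, z ≤ b. Then z + t ≤ b + t.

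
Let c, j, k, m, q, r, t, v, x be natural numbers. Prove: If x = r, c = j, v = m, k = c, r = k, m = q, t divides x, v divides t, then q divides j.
x = r and t divides x, thus t divides r. Since r = k, t divides k. v divides t, so v divides k. k = c, so v divides c. v = m, so m divides c. Since m = q, q divides c. Since c = j, q divides j.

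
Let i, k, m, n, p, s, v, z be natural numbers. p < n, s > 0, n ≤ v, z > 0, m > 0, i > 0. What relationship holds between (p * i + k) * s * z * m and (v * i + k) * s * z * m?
(p * i + k) * s * z * m < (v * i + k) * s * z * m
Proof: Because p < n and n ≤ v, p < v. From i > 0, p * i < v * i. Then p * i + k < v * i + k. Because s > 0, (p * i + k) * s < (v * i + k) * s. z > 0, so (p * i + k) * s * z < (v * i + k) * s * z. Since m > 0, (p * i + k) * s * z * m < (v * i + k) * s * z * m.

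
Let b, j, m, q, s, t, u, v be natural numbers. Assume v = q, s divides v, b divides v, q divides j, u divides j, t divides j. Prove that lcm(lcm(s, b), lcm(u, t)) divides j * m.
s divides v and b divides v, thus lcm(s, b) divides v. v = q, so lcm(s, b) divides q. q divides j, so lcm(s, b) divides j. u divides j and t divides j, therefore lcm(u, t) divides j. Since lcm(s, b) divides j, lcm(lcm(s, b), lcm(u, t)) divides j. Then lcm(lcm(s, b), lcm(u, t)) divides j * m.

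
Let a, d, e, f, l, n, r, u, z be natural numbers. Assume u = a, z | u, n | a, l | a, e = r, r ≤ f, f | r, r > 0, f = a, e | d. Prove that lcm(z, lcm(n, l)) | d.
Since u = a and z | u, z | a. n | a and l | a, therefore lcm(n, l) | a. z | a, so lcm(z, lcm(n, l)) | a. f | r and r > 0, therefore f ≤ r. r ≤ f, so r = f. Since e = r, e = f. Since f = a, e = a. From e | d, a | d. lcm(z, lcm(n, l)) | a, so lcm(z, lcm(n, l)) | d.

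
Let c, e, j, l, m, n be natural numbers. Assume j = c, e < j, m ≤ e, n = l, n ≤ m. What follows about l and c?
l < c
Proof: Since n ≤ m and m ≤ e, n ≤ e. Since j = c and e < j, e < c. Since n ≤ e, n < c. n = l, so l < c.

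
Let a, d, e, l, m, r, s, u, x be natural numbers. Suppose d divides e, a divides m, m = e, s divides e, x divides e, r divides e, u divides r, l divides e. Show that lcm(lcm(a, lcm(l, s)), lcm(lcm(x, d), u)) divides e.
Since m = e and a divides m, a divides e. Because l divides e and s divides e, lcm(l, s) divides e. a divides e, so lcm(a, lcm(l, s)) divides e. x divides e and d divides e, hence lcm(x, d) divides e. u divides r and r divides e, therefore u divides e. Since lcm(x, d) divides e, lcm(lcm(x, d), u) divides e. Since lcm(a, lcm(l, s)) divides e, lcm(lcm(a, lcm(l, s)), lcm(lcm(x, d), u)) divides e.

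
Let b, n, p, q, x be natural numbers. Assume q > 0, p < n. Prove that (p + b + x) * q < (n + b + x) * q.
p < n, thus p + b < n + b. Then p + b + x < n + b + x. q > 0, so (p + b + x) * q < (n + b + x) * q.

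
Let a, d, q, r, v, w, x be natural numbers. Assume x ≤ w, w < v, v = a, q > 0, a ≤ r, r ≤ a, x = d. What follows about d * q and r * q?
d * q < r * q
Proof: From x = d and x ≤ w, d ≤ w. a ≤ r and r ≤ a, thus a = r. v = a and w < v, hence w < a. Since a = r, w < r. d ≤ w, so d < r. Since q > 0, d * q < r * q.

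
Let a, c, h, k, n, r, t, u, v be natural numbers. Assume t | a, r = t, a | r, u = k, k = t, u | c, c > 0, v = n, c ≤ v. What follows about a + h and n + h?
a + h ≤ n + h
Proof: r = t and a | r, so a | t. t | a, so t = a. u = k and k = t, thus u = t. u | c, so t | c. c > 0, so t ≤ c. t = a, so a ≤ c. Since v = n and c ≤ v, c ≤ n. Because a ≤ c, a ≤ n. Then a + h ≤ n + h.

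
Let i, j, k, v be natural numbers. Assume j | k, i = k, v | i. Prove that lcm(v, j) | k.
i = k and v | i, hence v | k. Since j | k, lcm(v, j) | k.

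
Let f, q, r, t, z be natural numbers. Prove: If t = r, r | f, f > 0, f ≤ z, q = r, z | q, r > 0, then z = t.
r | f and f > 0, so r ≤ f. Since f ≤ z, r ≤ z. q = r and z | q, therefore z | r. Since r > 0, z ≤ r. r ≤ z, so r = z. t = r, so t = z. Then z = t.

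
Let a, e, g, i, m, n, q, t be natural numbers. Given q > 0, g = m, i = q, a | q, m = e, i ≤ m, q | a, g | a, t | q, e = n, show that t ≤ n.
i = q and i ≤ m, so q ≤ m. a | q and q | a, so a = q. From g = m and g | a, m | a. Since a = q, m | q. From q > 0, m ≤ q. Since q ≤ m, q = m. From m = e, q = e. Since e = n, q = n. Since t | q and q > 0, t ≤ q. q = n, so t ≤ n.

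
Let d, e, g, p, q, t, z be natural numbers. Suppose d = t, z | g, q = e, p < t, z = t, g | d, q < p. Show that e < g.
From z = t and z | g, t | g. From d = t and g | d, g | t. Since t | g, t = g. Since q < p and p < t, q < t. Since t = g, q < g. q = e, so e < g.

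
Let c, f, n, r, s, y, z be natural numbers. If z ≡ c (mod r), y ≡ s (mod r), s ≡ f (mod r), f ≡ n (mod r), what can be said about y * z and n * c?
y * z ≡ n * c (mod r)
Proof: y ≡ s (mod r) and s ≡ f (mod r), therefore y ≡ f (mod r). f ≡ n (mod r), so y ≡ n (mod r). Since z ≡ c (mod r), by multiplying congruences, y * z ≡ n * c (mod r).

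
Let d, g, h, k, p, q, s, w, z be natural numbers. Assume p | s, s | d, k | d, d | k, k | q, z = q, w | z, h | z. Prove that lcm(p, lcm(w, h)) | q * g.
From p | s and s | d, p | d. k | d and d | k, thus k = d. k | q, so d | q. Since p | d, p | q. From w | z and h | z, lcm(w, h) | z. Because z = q, lcm(w, h) | q. p | q, so lcm(p, lcm(w, h)) | q. Then lcm(p, lcm(w, h)) | q * g.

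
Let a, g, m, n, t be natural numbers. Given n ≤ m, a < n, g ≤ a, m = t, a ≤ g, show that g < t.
Since a ≤ g and g ≤ a, a = g. a < n and n ≤ m, hence a < m. a = g, so g < m. Since m = t, g < t.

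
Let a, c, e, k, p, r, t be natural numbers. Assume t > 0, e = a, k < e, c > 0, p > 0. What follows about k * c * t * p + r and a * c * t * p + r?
k * c * t * p + r < a * c * t * p + r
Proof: e = a and k < e, thus k < a. c > 0, so k * c < a * c. t > 0, so k * c * t < a * c * t. Since p > 0, k * c * t * p < a * c * t * p. Then k * c * t * p + r < a * c * t * p + r.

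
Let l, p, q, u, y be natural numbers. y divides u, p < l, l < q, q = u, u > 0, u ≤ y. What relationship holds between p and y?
p < y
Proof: Since y divides u and u > 0, y ≤ u. u ≤ y, so u = y. Because q = u and l < q, l < u. Since p < l, p < u. Since u = y, p < y.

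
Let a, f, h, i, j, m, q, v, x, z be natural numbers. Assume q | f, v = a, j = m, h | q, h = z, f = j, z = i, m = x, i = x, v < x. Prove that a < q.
z = i and i = x, therefore z = x. h = z and h | q, so z | q. Since z = x, x | q. From j = m and m = x, j = x. f = j and q | f, so q | j. j = x, so q | x. From x | q, x = q. Since v < x, v < q. v = a, so a < q.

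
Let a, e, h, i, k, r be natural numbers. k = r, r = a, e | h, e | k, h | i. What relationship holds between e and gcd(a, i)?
e | gcd(a, i)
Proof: k = r and e | k, thus e | r. r = a, so e | a. e | h and h | i, therefore e | i. Since e | a, e | gcd(a, i).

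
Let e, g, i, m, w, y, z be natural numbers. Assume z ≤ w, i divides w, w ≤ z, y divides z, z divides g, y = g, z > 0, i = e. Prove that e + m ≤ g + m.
y = g and y divides z, hence g divides z. z divides g, so z = g. w ≤ z and z ≤ w, so w = z. From i divides w, i divides z. From z > 0, i ≤ z. i = e, so e ≤ z. Since z = g, e ≤ g. Then e + m ≤ g + m.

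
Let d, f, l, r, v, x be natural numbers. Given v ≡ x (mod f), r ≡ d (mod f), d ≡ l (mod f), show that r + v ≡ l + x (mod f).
r ≡ d (mod f) and d ≡ l (mod f), therefore r ≡ l (mod f). Since v ≡ x (mod f), r + v ≡ l + x (mod f).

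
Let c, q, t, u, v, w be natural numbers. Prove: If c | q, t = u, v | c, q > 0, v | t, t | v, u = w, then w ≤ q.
t = u and u = w, therefore t = w. Since v | t and t | v, v = t. From v | c and c | q, v | q. v = t, so t | q. Since q > 0, t ≤ q. Since t = w, w ≤ q.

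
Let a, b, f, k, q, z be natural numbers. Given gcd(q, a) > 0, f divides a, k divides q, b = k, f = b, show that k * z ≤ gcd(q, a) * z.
Since f = b and b = k, f = k. Since f divides a, k divides a. Because k divides q, k divides gcd(q, a). Since gcd(q, a) > 0, k ≤ gcd(q, a). By multiplying by a non-negative, k * z ≤ gcd(q, a) * z.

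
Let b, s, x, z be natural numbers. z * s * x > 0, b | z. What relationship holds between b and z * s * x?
b ≤ z * s * x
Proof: b | z, therefore b | z * s. Then b | z * s * x. z * s * x > 0, so b ≤ z * s * x.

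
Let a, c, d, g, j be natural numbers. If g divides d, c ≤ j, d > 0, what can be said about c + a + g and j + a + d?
c + a + g ≤ j + a + d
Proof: c ≤ j, therefore c + a ≤ j + a. g divides d and d > 0, so g ≤ d. c + a ≤ j + a, so c + a + g ≤ j + a + d.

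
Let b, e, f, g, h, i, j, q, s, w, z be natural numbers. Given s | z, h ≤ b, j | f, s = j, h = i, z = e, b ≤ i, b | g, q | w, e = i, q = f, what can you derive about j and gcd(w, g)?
j | gcd(w, g)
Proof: Since q = f and q | w, f | w. Since j | f, j | w. h = i and h ≤ b, thus i ≤ b. Since b ≤ i, i = b. z = e and e = i, thus z = i. s | z, so s | i. Since s = j, j | i. From i = b, j | b. Since b | g, j | g. Since j | w, j | gcd(w, g).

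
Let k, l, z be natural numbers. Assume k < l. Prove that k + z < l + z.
From k < l, by adding to both sides, k + z < l + z.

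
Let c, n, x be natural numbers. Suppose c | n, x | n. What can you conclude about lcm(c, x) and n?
lcm(c, x) | n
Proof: Since c | n and x | n, because lcm divides any common multiple, lcm(c, x) | n.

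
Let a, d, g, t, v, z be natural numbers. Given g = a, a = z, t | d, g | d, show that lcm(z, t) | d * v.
Since g = a and g | d, a | d. From a = z, z | d. t | d, so lcm(z, t) | d. Then lcm(z, t) | d * v.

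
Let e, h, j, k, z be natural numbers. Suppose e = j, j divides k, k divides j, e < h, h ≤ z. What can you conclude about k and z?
k < z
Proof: From j divides k and k divides j, j = k. Since e = j, e = k. Because e < h and h ≤ z, e < z. From e = k, k < z.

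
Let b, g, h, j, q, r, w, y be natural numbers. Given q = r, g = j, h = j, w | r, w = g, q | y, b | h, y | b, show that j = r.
Since w = g and w | r, g | r. g = j, so j | r. q | y and y | b, hence q | b. b | h, so q | h. Since q = r, r | h. Since h = j, r | j. Since j | r, j = r.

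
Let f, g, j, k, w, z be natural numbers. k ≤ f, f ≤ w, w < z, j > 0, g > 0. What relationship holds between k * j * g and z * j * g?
k * j * g < z * j * g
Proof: f ≤ w and w < z, so f < z. From k ≤ f, k < z. From j > 0, by multiplying by a positive, k * j < z * j. Using g > 0, by multiplying by a positive, k * j * g < z * j * g.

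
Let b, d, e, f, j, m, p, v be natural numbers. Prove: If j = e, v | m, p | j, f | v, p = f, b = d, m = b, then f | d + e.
m = b and v | m, thus v | b. f | v, so f | b. b = d, so f | d. j = e and p | j, thus p | e. Since p = f, f | e. f | d, so f | d + e.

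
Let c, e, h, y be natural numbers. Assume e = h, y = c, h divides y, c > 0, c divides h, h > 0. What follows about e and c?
e = c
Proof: Because y = c and h divides y, h divides c. c > 0, so h ≤ c. From c divides h and h > 0, c ≤ h. Since h ≤ c, h = c. e = h, so e = c.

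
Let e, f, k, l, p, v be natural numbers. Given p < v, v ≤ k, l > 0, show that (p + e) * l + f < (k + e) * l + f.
From p < v and v ≤ k, p < k. Then p + e < k + e. Since l > 0, by multiplying by a positive, (p + e) * l < (k + e) * l. Then (p + e) * l + f < (k + e) * l + f.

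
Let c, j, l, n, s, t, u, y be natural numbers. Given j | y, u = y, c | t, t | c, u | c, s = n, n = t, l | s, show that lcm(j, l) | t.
Because c | t and t | c, c = t. Since u | c, u | t. u = y, so y | t. j | y, so j | t. s = n and n = t, therefore s = t. l | s, so l | t. Since j | t, lcm(j, l) | t.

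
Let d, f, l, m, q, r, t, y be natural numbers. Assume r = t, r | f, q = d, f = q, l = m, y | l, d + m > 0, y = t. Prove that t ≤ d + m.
f = q and q = d, so f = d. r = t and r | f, therefore t | f. f = d, so t | d. Because l = m and y | l, y | m. From y = t, t | m. t | d, so t | d + m. Since d + m > 0, t ≤ d + m.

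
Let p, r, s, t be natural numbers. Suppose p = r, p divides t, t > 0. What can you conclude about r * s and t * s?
r * s ≤ t * s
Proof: Because p divides t and t > 0, p ≤ t. Since p = r, r ≤ t. By multiplying by a non-negative, r * s ≤ t * s.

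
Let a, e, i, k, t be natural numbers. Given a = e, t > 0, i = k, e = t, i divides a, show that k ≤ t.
a = e and i divides a, therefore i divides e. Since i = k, k divides e. e = t, so k divides t. Since t > 0, k ≤ t.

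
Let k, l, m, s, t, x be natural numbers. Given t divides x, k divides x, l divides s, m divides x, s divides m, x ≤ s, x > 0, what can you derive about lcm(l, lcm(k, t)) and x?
lcm(l, lcm(k, t)) divides x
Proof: s divides m and m divides x, so s divides x. Since x > 0, s ≤ x. Since x ≤ s, s = x. Since l divides s, l divides x. Since k divides x and t divides x, lcm(k, t) divides x. Since l divides x, lcm(l, lcm(k, t)) divides x.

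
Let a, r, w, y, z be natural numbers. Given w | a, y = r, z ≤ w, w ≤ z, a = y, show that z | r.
From w ≤ z and z ≤ w, w = z. a = y and w | a, thus w | y. y = r, so w | r. Since w = z, z | r.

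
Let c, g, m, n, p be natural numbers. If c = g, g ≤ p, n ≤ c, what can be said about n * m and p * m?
n * m ≤ p * m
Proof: c = g and n ≤ c, thus n ≤ g. Since g ≤ p, n ≤ p. By multiplying by a non-negative, n * m ≤ p * m.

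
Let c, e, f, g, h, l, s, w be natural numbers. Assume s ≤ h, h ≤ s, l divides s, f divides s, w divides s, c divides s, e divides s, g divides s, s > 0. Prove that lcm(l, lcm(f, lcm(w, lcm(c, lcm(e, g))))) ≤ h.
s ≤ h and h ≤ s, therefore s = h. Since e divides s and g divides s, lcm(e, g) divides s. Since c divides s, lcm(c, lcm(e, g)) divides s. Since w divides s, lcm(w, lcm(c, lcm(e, g))) divides s. f divides s, so lcm(f, lcm(w, lcm(c, lcm(e, g)))) divides s. Since l divides s, lcm(l, lcm(f, lcm(w, lcm(c, lcm(e, g))))) divides s. Since s > 0, lcm(l, lcm(f, lcm(w, lcm(c, lcm(e, g))))) ≤ s. From s = h, lcm(l, lcm(f, lcm(w, lcm(c, lcm(e, g))))) ≤ h.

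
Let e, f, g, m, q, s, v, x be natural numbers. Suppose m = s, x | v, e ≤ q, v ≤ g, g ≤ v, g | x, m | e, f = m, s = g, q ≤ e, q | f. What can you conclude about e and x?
e = x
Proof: q ≤ e and e ≤ q, so q = e. From f = m and q | f, q | m. Since q = e, e | m. Since m | e, e = m. Since m = s, e = s. Since s = g, e = g. Since v ≤ g and g ≤ v, v = g. From x | v, x | g. Since g | x, g = x. e = g, so e = x.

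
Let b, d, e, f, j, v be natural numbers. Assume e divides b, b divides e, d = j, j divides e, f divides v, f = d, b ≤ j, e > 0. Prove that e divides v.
Since f = d and d = j, f = j. Because j divides e and e > 0, j ≤ e. Because b divides e and e divides b, b = e. b ≤ j, so e ≤ j. j ≤ e, so j = e. f = j, so f = e. f divides v, so e divides v.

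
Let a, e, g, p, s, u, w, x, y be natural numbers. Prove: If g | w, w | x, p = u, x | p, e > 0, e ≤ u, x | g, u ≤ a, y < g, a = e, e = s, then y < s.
a = e and u ≤ a, therefore u ≤ e. Since e ≤ u, u = e. p = u, so p = e. g | w and w | x, therefore g | x. x | g, so x = g. Since x | p, g | p. From p = e, g | e. Since e > 0, g ≤ e. Since e = s, g ≤ s. Since y < g, y < s.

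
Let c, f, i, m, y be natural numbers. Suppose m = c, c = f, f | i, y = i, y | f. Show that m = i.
m = c and c = f, hence m = f. y = i and y | f, so i | f. Since f | i, f = i. Since m = f, m = i.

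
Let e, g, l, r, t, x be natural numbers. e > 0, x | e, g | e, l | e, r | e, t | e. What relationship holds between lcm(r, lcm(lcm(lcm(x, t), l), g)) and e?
lcm(r, lcm(lcm(lcm(x, t), l), g)) ≤ e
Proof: x | e and t | e, thus lcm(x, t) | e. Since l | e, lcm(lcm(x, t), l) | e. g | e, so lcm(lcm(lcm(x, t), l), g) | e. r | e, so lcm(r, lcm(lcm(lcm(x, t), l), g)) | e. Because e > 0, lcm(r, lcm(lcm(lcm(x, t), l), g)) ≤ e.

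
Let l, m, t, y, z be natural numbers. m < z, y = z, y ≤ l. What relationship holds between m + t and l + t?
m + t < l + t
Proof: y = z and y ≤ l, so z ≤ l. m < z, so m < l. Then m + t < l + t.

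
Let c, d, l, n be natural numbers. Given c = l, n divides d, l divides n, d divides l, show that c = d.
From l divides n and n divides d, l divides d. Since d divides l, l = d. c = l, so c = d.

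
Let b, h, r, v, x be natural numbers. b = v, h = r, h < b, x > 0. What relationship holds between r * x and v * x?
r * x < v * x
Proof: h = r and h < b, therefore r < b. Since b = v, r < v. x > 0, so r * x < v * x.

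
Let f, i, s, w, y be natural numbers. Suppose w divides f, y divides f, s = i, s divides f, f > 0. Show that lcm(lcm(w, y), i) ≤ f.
w divides f and y divides f, so lcm(w, y) divides f. s = i and s divides f, hence i divides f. lcm(w, y) divides f, so lcm(lcm(w, y), i) divides f. Since f > 0, lcm(lcm(w, y), i) ≤ f.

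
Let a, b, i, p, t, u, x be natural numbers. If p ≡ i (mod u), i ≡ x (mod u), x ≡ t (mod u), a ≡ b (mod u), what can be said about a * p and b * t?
a * p ≡ b * t (mod u)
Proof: Since p ≡ i (mod u) and i ≡ x (mod u), p ≡ x (mod u). Since x ≡ t (mod u), p ≡ t (mod u). Since a ≡ b (mod u), a * p ≡ b * t (mod u).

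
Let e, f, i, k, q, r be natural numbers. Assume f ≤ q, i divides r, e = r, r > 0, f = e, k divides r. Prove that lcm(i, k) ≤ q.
Because i divides r and k divides r, lcm(i, k) divides r. From r > 0, lcm(i, k) ≤ r. Since f = e and f ≤ q, e ≤ q. e = r, so r ≤ q. From lcm(i, k) ≤ r, lcm(i, k) ≤ q.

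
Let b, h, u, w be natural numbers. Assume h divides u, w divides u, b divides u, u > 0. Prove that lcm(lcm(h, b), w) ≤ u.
h divides u and b divides u, therefore lcm(h, b) divides u. w divides u, so lcm(lcm(h, b), w) divides u. u > 0, so lcm(lcm(h, b), w) ≤ u.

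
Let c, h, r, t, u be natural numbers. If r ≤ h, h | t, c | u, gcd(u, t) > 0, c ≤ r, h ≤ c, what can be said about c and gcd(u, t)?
c ≤ gcd(u, t)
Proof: c ≤ r and r ≤ h, so c ≤ h. Since h ≤ c, h = c. h | t, so c | t. Since c | u, c | gcd(u, t). Since gcd(u, t) > 0, c ≤ gcd(u, t).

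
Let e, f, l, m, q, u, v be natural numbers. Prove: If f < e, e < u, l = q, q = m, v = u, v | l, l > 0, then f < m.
f < e and e < u, thus f < u. From l = q and q = m, l = m. Since v = u and v | l, u | l. l > 0, so u ≤ l. Since l = m, u ≤ m. Since f < u, f < m.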